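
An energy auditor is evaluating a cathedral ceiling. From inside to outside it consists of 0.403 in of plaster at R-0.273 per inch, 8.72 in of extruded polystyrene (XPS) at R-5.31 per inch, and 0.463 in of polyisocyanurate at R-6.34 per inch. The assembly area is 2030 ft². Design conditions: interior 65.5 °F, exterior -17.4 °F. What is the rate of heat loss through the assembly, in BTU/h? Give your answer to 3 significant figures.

0.403 × 0.273 = 0.11
8.72 × 5.31 = 46.3
0.463 × 6.34 = 2.935
R_total = 0.11 + 46.3 + 2.935 = 49.35 ft²·°F·h/BTU
Q = A·ΔT/R = 2030 × (65.5 − (-17.4)) / 49.35 = 3410 BTU/h

3410 BTU/h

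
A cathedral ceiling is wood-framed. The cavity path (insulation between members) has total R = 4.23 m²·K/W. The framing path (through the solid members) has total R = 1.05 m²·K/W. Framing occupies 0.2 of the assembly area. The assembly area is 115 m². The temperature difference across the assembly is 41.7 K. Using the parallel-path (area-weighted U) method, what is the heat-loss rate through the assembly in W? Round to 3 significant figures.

U_eff = 0.8/4.23 + 0.2/1.05 = 0.1891 + 0.1905 = 0.3796
R_eff = 1/U_eff = 2.634 m²·K/W
Q = 115 × 41.7 / 2.634 = 1820 W

1820 W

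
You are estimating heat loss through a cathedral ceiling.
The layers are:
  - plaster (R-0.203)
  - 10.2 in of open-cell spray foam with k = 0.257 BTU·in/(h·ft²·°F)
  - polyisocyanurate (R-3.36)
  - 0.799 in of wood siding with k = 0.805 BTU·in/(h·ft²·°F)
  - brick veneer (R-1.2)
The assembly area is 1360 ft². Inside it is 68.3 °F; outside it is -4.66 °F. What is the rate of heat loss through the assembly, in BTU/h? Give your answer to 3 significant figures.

10.2/0.257 = 39.69
0.799/0.805 = 0.9925
R_total = 0.203 + 39.69 + 3.36 + 0.9925 + 1.2 = 45.44 ft²·°F·h/BTU
Q = A·ΔT/R = 1360 × (68.3 − (-4.66)) / 45.44 = 2183 BTU/h

2180 BTU/h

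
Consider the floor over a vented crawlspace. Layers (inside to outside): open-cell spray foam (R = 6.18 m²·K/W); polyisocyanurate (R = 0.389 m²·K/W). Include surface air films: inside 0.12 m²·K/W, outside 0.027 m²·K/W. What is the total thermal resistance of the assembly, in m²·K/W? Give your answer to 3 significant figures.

6.72 m²·K/W

R_total = 0.12 + 6.18 + 0.389 + 0.027 = 6.716 m²·K/W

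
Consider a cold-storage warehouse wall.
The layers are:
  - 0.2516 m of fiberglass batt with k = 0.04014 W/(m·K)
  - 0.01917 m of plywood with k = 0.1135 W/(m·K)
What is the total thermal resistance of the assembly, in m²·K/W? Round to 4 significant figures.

6.437 m²·K/W

0.2516/0.04014 = 6.2681
0.01917/0.1135 = 0.1689
R_total = 6.2681 + 0.1689 = 6.437 m²·K/W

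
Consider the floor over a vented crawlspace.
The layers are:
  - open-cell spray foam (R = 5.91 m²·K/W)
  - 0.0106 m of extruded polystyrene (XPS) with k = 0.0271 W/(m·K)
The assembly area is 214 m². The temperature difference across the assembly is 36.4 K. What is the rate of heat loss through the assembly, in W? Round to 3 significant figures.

1240 W

0.0106/0.0271 = 0.3911
R_total = 5.91 + 0.3911 = 6.301 m²·K/W
Q = A·ΔT/R = 214 × 36.4 / 6.301 = 1236 W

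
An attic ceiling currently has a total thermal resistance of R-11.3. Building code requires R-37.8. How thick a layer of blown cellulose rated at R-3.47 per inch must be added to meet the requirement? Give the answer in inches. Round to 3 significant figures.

7.64 in

ΔR = 37.8 − 11.3 = 26.5 ft²·°F·h/BTU
L = ΔR / (R/in) = 26.5/3.47 = 7.637 in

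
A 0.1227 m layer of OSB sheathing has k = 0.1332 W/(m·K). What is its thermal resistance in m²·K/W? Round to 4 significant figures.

R = L/k = 0.1227/0.1332 = 0.92117 m²·K/W

0.9212 m²·K/W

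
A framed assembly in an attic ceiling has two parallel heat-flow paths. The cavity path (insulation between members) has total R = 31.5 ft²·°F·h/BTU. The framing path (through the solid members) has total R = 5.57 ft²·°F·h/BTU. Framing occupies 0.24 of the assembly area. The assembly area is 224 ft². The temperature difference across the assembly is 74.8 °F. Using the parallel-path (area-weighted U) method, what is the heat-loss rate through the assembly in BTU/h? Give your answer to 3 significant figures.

1130 BTU/h

U_eff = 0.76/31.5 + 0.24/5.57 = 0.02413 + 0.04309 = 0.06721
R_eff = 1/U_eff = 14.88 ft²·°F·h/BTU
Q = 224 × 74.8 / 14.88 = 1126 BTU/h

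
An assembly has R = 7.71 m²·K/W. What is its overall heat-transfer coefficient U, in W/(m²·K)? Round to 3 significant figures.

0.130 W/(m²·K)

U = 1/R = 1/7.71 = 0.1297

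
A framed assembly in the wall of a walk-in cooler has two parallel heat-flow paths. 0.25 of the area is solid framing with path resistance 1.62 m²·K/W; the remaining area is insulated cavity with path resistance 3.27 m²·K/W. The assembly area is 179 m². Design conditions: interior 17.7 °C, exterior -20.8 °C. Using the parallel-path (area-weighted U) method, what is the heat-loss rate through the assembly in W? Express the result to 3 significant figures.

U_eff = 0.75/3.27 + 0.25/1.62 = 0.2294 + 0.1543 = 0.3837
R_eff = 1/U_eff = 2.606 m²·K/W
Q = 179 × (17.7 − (-20.8)) / 2.606 = 2644 W

2640 W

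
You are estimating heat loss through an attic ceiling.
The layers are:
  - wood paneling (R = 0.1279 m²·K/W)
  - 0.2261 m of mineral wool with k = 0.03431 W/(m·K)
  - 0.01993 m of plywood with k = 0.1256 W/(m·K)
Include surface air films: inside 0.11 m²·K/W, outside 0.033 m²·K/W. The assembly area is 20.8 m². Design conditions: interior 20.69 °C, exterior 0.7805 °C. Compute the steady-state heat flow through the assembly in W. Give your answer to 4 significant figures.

59.00 W

0.2261/0.03431 = 6.5899
0.01993/0.1256 = 0.15868
R_total = 0.11 + 0.1279 + 6.5899 + 0.15868 + 0.033 = 7.0195 m²·K/W
Q = A·ΔT/R = 20.8 × (20.69 − 0.7805) / 7.0195 = 58.995 W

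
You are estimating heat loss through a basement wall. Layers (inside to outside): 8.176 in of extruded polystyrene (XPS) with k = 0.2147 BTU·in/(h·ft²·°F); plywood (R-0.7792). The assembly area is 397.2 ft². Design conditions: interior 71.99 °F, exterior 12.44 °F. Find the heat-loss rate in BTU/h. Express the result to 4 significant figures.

608.7 BTU/h

8.176/0.2147 = 38.081
R_total = 38.081 + 0.7792 = 38.86 ft²·°F·h/BTU
Q = A·ΔT/R = 397.2 × (71.99 − 12.44) / 38.86 = 608.68 BTU/h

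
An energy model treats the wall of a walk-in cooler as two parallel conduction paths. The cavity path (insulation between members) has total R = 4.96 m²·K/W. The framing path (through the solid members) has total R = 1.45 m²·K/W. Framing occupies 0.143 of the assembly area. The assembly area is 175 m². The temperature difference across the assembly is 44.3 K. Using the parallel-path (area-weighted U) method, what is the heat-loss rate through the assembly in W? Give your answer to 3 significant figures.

2100 W

U_eff = 0.857/4.96 + 0.143/1.45 = 0.1728 + 0.09862 = 0.2714
R_eff = 1/U_eff = 3.685 m²·K/W
Q = 175 × 44.3 / 3.685 = 2104 W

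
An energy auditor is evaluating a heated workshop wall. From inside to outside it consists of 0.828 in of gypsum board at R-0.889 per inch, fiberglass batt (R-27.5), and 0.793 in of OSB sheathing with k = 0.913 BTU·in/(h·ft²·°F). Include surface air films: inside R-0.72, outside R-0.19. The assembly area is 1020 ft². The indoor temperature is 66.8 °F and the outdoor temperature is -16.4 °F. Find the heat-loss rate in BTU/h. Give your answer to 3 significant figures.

2830 BTU/h

0.828 × 0.889 = 0.7361
0.793/0.913 = 0.8686
R_total = 0.72 + 0.7361 + 27.5 + 0.8686 + 0.19 = 30.01 ft²·°F·h/BTU
Q = A·ΔT/R = 1020 × (66.8 − (-16.4)) / 30.01 = 2827 BTU/h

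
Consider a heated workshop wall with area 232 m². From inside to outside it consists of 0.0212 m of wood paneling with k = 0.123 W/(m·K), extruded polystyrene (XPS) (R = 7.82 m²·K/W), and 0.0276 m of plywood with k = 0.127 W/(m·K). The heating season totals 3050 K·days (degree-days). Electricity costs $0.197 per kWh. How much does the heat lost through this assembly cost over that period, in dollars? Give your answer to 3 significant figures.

408 dollars

0.0212/0.123 = 0.1724
0.0276/0.127 = 0.2173
R_total = 0.1724 + 7.82 + 0.2173 = 8.21 m²·K/W
E = A × HDD × 24 / R / 1000 = 232 × 3050 × 24 / 8.21 / 1000 = 2069 kWh
Cost = 2069 × 0.197 = $407.5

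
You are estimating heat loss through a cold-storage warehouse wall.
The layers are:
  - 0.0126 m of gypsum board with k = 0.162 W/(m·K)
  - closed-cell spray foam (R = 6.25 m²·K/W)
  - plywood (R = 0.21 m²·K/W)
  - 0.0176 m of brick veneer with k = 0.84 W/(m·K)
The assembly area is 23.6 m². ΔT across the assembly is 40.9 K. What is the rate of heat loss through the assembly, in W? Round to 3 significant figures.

147 W

0.0126/0.162 = 0.07778
0.0176/0.84 = 0.02095
R_total = 0.07778 + 6.25 + 0.21 + 0.02095 = 6.559 m²·K/W
Q = A·ΔT/R = 23.6 × 40.9 / 6.559 = 147.2 W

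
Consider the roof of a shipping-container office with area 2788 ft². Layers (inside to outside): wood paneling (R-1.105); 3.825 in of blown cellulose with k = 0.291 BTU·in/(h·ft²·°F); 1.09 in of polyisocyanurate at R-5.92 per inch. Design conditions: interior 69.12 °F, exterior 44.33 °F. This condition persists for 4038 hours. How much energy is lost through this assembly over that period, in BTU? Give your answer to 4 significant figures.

3.825/0.291 = 13.144
1.09 × 5.92 = 6.4528
R_total = 1.105 + 13.144 + 6.4528 = 20.702 ft²·°F·h/BTU
Q = 2788 × (69.12 − 44.33) / 20.702 = 3338.5 BTU/h
E = 3338.5 × 4038 = 13481000 BTU

13480000 BTU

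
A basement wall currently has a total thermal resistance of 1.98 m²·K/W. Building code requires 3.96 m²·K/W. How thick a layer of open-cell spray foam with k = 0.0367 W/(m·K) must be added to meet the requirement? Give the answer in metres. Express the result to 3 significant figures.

ΔR = 3.96 − 1.98 = 1.98 m²·K/W
L = ΔR × k = 1.98 × 0.0367 = 0.07267 m

0.0727 m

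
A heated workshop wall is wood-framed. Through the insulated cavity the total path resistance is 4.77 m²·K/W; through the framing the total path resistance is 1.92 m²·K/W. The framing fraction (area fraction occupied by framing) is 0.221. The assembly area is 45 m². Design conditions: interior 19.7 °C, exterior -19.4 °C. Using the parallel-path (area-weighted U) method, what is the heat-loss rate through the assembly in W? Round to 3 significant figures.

U_eff = 0.779/4.77 + 0.221/1.92 = 0.1633 + 0.1151 = 0.2784
R_eff = 1/U_eff = 3.592 m²·K/W
Q = 45 × (19.7 − (-19.4)) / 3.592 = 489.9 W

490 W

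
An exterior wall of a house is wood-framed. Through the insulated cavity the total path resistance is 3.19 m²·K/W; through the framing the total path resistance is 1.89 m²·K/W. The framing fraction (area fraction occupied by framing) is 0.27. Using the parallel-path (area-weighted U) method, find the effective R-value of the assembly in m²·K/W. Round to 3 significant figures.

U_eff = 0.73/3.19 + 0.27/1.89 = 0.2288 + 0.1429 = 0.3717
R_eff = 1/U_eff = 2.69 m²·K/W

2.69 m²·K/W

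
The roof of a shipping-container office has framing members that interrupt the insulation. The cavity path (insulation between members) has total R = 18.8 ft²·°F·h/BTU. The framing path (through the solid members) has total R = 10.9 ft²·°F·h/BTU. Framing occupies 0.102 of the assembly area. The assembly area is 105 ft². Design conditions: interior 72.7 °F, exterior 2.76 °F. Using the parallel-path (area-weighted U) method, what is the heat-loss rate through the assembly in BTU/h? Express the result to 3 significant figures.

U_eff = 0.898/18.8 + 0.102/10.9 = 0.04777 + 0.009358 = 0.05712
R_eff = 1/U_eff = 17.51 ft²·°F·h/BTU
Q = 105 × (72.7 − 2.76) / 17.51 = 419.5 BTU/h

419 BTU/h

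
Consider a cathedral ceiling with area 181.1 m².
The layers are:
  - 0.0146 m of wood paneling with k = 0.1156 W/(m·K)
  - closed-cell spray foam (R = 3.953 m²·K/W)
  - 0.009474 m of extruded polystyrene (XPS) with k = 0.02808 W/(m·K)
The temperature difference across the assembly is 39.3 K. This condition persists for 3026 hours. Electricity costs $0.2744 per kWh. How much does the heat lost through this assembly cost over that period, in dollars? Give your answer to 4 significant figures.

1338 dollars

0.0146/0.1156 = 0.1263
0.009474/0.02808 = 0.33739
R_total = 0.1263 + 3.953 + 0.33739 = 4.4167 m²·K/W
Q = 181.1 × 39.3 / 4.4167 = 1611.4 W
E = 1611.4 W × 3026 h / 1000 = 4876.2 kWh
Cost = 4876.2 × 0.2744 = $1338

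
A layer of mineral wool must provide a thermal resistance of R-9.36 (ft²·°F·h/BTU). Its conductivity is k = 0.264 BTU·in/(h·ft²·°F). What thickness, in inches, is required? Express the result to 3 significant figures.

L = R × k = 9.36 × 0.264 = 2.471 in

2.47 in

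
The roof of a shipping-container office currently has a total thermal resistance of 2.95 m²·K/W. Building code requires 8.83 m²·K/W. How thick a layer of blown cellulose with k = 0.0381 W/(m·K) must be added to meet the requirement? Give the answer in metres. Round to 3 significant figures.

ΔR = 8.83 − 2.95 = 5.88 m²·K/W
L = ΔR × k = 5.88 × 0.0381 = 0.224 m

0.224 m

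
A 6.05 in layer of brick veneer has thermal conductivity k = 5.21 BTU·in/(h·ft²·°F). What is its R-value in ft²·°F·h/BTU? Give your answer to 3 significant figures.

1.16 ft²·°F·h/BTU

R = L/k = 6.05/5.21 = 1.161 ft²·°F·h/BTU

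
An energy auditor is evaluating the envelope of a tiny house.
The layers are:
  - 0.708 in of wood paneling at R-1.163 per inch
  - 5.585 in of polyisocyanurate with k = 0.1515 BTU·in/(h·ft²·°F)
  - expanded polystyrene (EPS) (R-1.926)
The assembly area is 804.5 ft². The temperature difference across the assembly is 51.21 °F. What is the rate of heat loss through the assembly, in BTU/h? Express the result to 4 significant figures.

0.708 × 1.163 = 0.8234
5.585/0.1515 = 36.865
R_total = 0.8234 + 36.865 + 1.926 = 39.614 ft²·°F·h/BTU
Q = A·ΔT/R = 804.5 × 51.21 / 39.614 = 1040 BTU/h

1040 BTU/h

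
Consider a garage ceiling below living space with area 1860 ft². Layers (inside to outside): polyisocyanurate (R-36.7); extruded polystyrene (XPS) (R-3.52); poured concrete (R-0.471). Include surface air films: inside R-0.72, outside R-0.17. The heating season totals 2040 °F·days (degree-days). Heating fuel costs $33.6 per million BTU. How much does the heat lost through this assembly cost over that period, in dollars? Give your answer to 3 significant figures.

R_total = 0.72 + 36.7 + 3.52 + 0.471 + 0.17 = 41.58 ft²·°F·h/BTU
E = A × HDD × 24 / R = 1860 × 2040 × 24 / 41.58 = 2190000 BTU
Cost = 2190000/10⁶ × 33.6 = $73.59

73.6 dollars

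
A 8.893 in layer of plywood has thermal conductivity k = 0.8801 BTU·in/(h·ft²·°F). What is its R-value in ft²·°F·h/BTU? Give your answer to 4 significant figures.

10.10 ft²·°F·h/BTU

R = L/k = 8.893/0.8801 = 10.105 ft²·°F·h/BTU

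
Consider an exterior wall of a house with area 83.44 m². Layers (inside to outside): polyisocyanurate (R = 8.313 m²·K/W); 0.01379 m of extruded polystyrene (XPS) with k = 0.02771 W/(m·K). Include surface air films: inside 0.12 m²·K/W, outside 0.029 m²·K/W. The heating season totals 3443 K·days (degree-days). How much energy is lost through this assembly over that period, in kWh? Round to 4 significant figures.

769.5 kWh

0.01379/0.02771 = 0.49765
R_total = 0.12 + 8.313 + 0.49765 + 0.029 = 8.9597 m²·K/W
E = A × HDD × 24 / R / 1000 = 83.44 × 3443 × 24 / 8.9597 / 1000 = 769.54 kWh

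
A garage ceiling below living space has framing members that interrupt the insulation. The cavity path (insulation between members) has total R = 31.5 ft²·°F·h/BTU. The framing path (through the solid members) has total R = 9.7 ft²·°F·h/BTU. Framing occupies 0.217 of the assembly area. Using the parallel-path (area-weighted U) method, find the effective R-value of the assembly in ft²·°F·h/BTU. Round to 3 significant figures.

U_eff = 0.783/31.5 + 0.217/9.7 = 0.02486 + 0.02237 = 0.04723
R_eff = 1/U_eff = 21.17 ft²·°F·h/BTU

21.2 ft²·°F·h/BTU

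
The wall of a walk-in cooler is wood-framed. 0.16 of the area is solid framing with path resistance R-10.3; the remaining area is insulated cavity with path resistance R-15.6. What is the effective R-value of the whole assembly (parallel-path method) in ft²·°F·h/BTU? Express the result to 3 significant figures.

14.4 ft²·°F·h/BTU

U_eff = 0.84/15.6 + 0.16/10.3 = 0.05385 + 0.01553 = 0.06938
R_eff = 1/U_eff = 14.41 ft²·°F·h/BTU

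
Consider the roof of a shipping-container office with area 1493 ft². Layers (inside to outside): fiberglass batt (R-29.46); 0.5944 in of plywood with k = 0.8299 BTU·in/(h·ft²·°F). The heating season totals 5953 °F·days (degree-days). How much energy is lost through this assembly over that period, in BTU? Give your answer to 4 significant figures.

7069000 BTU

0.5944/0.8299 = 0.71623
R_total = 29.46 + 0.71623 = 30.176 ft²·°F·h/BTU
E = A × HDD × 24 / R = 1493 × 5953 × 24 / 30.176 = 7068700 BTU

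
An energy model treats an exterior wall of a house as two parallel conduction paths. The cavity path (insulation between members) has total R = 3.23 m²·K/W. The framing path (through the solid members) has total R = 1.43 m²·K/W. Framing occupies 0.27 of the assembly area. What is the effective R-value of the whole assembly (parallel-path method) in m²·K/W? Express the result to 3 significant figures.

U_eff = 0.73/3.23 + 0.27/1.43 = 0.226 + 0.1888 = 0.4148
R_eff = 1/U_eff = 2.411 m²·K/W

2.41 m²·K/W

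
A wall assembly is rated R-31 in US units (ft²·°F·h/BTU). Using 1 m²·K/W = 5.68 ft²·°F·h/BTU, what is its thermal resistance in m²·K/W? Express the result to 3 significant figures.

R_SI = 31/5.68 = 5.458

5.46 m²·K/W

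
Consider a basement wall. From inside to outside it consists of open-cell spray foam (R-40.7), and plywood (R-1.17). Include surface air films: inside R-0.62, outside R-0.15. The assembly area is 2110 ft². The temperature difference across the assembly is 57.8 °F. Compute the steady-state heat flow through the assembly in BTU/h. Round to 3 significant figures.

R_total = 0.62 + 40.7 + 1.17 + 0.15 = 42.64 ft²·°F·h/BTU
Q = A·ΔT/R = 2110 × 57.8 / 42.64 = 2860 BTU/h

2860 BTU/h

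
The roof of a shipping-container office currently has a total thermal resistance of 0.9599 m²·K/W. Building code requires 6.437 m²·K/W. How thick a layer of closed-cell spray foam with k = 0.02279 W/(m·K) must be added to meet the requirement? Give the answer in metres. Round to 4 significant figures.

ΔR = 6.437 − 0.9599 = 5.4771 m²·K/W
L = ΔR × k = 5.4771 × 0.02279 = 0.12482 m

0.1248 m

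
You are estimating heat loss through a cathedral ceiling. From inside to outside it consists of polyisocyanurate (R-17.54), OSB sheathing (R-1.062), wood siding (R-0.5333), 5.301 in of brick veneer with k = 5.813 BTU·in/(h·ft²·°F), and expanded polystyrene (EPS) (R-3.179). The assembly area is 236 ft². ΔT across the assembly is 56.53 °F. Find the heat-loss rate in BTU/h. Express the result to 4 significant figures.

574.4 BTU/h

5.301/5.813 = 0.91192
R_total = 17.54 + 1.062 + 0.5333 + 0.91192 + 3.179 = 23.226 ft²·°F·h/BTU
Q = A·ΔT/R = 236 × 56.53 / 23.226 = 574.4 BTU/h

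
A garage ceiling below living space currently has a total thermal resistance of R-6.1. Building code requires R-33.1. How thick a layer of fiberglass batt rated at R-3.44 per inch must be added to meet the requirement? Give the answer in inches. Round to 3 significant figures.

ΔR = 33.1 − 6.1 = 27 ft²·°F·h/BTU
L = ΔR / (R/in) = 27/3.44 = 7.849 in

7.85 in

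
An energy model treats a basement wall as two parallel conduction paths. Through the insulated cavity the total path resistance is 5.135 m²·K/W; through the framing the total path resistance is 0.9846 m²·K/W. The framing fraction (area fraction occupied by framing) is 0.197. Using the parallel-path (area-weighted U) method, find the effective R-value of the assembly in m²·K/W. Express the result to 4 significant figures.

U_eff = 0.803/5.135 + 0.197/0.9846 = 0.15638 + 0.20008 = 0.35646
R_eff = 1/U_eff = 2.8054 m²·K/W

2.805 m²·K/W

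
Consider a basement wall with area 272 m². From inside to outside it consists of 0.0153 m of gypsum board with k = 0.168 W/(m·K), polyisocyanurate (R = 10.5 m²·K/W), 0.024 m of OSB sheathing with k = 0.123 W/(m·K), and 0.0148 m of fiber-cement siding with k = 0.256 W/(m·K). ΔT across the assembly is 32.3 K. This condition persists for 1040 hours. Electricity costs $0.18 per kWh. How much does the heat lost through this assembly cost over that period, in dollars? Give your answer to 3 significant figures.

152 dollars

0.0153/0.168 = 0.09107
0.024/0.123 = 0.1951
0.0148/0.256 = 0.05781
R_total = 0.09107 + 10.5 + 0.1951 + 0.05781 = 10.84 m²·K/W
Q = 272 × 32.3 / 10.84 = 810.2 W
E = 810.2 W × 1040 h / 1000 = 842.6 kWh
Cost = 842.6 × 0.18 = $151.7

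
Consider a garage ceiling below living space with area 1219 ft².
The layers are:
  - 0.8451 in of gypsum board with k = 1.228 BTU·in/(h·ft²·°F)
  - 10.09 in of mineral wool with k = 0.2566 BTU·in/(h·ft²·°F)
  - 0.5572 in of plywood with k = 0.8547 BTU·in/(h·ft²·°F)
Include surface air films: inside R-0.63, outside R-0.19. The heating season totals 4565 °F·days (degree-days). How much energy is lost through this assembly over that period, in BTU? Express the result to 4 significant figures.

3220000 BTU

0.8451/1.228 = 0.68819
10.09/0.2566 = 39.322
0.5572/0.8547 = 0.65192
R_total = 0.63 + 0.68819 + 39.322 + 0.65192 + 0.19 = 41.482 ft²·°F·h/BTU
E = A × HDD × 24 / R = 1219 × 4565 × 24 / 41.482 = 3219600 BTU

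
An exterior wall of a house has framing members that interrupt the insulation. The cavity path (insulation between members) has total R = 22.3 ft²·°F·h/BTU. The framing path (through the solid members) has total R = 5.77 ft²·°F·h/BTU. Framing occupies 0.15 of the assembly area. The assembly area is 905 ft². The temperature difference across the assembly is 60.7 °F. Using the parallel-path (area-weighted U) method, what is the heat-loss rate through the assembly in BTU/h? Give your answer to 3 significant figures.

U_eff = 0.85/22.3 + 0.15/5.77 = 0.03812 + 0.026 = 0.06411
R_eff = 1/U_eff = 15.6 ft²·°F·h/BTU
Q = 905 × 60.7 / 15.6 = 3522 BTU/h

3520 BTU/h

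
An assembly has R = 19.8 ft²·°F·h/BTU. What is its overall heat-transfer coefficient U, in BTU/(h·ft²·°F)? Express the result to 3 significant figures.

U = 1/R = 1/19.8 = 0.05051

0.0505 BTU/(h·ft²·°F)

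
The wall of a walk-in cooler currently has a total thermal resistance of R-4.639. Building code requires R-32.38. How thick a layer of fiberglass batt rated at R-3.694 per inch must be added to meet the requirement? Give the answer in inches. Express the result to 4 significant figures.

ΔR = 32.38 − 4.639 = 27.741 ft²·°F·h/BTU
L = ΔR / (R/in) = 27.741/3.694 = 7.5097 in

7.510 in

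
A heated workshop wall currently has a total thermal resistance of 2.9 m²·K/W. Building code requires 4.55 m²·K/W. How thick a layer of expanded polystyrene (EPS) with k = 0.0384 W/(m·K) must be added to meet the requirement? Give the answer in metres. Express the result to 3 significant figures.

ΔR = 4.55 − 2.9 = 1.65 m²·K/W
L = ΔR × k = 1.65 × 0.0384 = 0.06336 m

0.0634 m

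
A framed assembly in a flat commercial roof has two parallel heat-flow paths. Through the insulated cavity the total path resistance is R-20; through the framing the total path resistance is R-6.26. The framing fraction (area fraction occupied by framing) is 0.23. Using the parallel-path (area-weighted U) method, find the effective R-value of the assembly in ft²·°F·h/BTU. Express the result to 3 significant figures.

13.3 ft²·°F·h/BTU

U_eff = 0.77/20 + 0.23/6.26 = 0.0385 + 0.03674 = 0.07524
R_eff = 1/U_eff = 13.29 ft²·°F·h/BTU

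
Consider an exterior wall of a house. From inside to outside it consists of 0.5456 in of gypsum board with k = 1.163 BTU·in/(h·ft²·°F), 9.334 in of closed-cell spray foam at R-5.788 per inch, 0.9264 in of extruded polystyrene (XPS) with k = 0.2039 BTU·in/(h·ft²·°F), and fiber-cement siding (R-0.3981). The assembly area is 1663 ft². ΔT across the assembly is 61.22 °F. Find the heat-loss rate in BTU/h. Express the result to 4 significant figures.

0.5456/1.163 = 0.46913
9.334 × 5.788 = 54.025
0.9264/0.2039 = 4.5434
R_total = 0.46913 + 54.025 + 4.5434 + 0.3981 = 59.436 ft²·°F·h/BTU
Q = A·ΔT/R = 1663 × 61.22 / 59.436 = 1712.9 BTU/h

1713 BTU/h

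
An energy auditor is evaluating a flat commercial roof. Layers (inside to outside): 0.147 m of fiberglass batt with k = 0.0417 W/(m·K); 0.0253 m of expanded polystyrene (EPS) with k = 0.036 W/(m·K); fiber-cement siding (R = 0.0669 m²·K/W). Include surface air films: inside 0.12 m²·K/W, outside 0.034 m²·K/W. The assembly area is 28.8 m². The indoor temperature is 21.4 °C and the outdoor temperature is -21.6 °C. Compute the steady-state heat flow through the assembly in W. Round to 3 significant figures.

278 W

0.147/0.0417 = 3.525
0.0253/0.036 = 0.7028
R_total = 0.12 + 3.525 + 0.7028 + 0.0669 + 0.034 = 4.449 m²·K/W
Q = A·ΔT/R = 28.8 × (21.4 − (-21.6)) / 4.449 = 278.4 W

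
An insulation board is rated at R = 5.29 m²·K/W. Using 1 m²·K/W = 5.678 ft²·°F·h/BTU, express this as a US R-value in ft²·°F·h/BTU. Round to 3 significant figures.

R_US = 5.29 × 5.678 = 30.04

30.0 ft²·°F·h/BTU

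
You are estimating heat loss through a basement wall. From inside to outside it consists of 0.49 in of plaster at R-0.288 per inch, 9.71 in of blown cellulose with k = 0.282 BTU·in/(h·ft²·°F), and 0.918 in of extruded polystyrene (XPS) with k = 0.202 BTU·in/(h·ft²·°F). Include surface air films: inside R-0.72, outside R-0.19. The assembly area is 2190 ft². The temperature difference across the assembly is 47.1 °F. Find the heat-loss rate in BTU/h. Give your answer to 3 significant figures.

2580 BTU/h

0.49 × 0.288 = 0.1411
9.71/0.282 = 34.43
0.918/0.202 = 4.545
R_total = 0.72 + 0.1411 + 34.43 + 4.545 + 0.19 = 40.03 ft²·°F·h/BTU
Q = A·ΔT/R = 2190 × 47.1 / 40.03 = 2577 BTU/h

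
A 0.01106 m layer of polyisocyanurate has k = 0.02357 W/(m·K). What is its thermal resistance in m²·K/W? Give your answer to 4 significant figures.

R = L/k = 0.01106/0.02357 = 0.46924 m²·K/W

0.4692 m²·K/W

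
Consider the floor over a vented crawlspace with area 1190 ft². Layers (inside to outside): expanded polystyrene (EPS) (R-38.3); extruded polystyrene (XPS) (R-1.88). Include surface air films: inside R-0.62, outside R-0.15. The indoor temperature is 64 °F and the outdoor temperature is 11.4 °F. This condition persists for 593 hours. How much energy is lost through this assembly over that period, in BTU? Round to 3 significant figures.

906000 BTU

R_total = 0.62 + 38.3 + 1.88 + 0.15 = 40.95 ft²·°F·h/BTU
Q = 1190 × (64 − 11.4) / 40.95 = 1529 BTU/h
E = 1529 × 593 = 906400 BTU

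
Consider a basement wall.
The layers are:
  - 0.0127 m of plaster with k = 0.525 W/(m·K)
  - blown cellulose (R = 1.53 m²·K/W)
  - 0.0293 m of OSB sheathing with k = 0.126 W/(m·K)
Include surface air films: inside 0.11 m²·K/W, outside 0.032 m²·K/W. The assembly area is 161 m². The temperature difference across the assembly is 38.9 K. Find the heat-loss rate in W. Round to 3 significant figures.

0.0127/0.525 = 0.02419
0.0293/0.126 = 0.2325
R_total = 0.11 + 0.02419 + 1.53 + 0.2325 + 0.032 = 1.929 m²·K/W
Q = A·ΔT/R = 161 × 38.9 / 1.929 = 3247 W

3250 W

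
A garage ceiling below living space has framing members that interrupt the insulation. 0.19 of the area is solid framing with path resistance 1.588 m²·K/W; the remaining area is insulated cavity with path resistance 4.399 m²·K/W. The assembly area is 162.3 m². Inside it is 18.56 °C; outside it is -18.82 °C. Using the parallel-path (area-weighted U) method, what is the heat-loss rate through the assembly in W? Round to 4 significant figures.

1843 W

U_eff = 0.81/4.399 + 0.19/1.588 = 0.18413 + 0.11965 = 0.30378
R_eff = 1/U_eff = 3.2919 m²·K/W
Q = 162.3 × (18.56 − (-18.82)) / 3.2919 = 1843 W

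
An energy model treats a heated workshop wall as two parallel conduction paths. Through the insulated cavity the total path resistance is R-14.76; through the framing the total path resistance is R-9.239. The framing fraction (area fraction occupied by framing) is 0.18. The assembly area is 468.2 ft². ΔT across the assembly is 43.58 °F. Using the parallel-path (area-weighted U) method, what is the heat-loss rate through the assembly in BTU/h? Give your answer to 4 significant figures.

1531 BTU/h

U_eff = 0.82/14.76 + 0.18/9.239 = 0.055556 + 0.019483 = 0.075038
R_eff = 1/U_eff = 13.327 ft²·°F·h/BTU
Q = 468.2 × 43.58 / 13.327 = 1531.1 BTU/h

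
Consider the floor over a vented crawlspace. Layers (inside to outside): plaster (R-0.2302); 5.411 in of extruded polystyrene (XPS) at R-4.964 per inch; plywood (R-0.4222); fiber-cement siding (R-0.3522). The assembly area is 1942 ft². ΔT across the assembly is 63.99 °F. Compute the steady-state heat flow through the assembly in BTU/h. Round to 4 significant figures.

4460 BTU/h

5.411 × 4.964 = 26.86
R_total = 0.2302 + 26.86 + 0.4222 + 0.3522 = 27.865 ft²·°F·h/BTU
Q = A·ΔT/R = 1942 × 63.99 / 27.865 = 4459.7 BTU/h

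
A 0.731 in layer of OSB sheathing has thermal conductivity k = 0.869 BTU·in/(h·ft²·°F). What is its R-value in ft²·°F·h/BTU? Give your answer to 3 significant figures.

R = L/k = 0.731/0.869 = 0.8412 ft²·°F·h/BTU

0.841 ft²·°F·h/BTU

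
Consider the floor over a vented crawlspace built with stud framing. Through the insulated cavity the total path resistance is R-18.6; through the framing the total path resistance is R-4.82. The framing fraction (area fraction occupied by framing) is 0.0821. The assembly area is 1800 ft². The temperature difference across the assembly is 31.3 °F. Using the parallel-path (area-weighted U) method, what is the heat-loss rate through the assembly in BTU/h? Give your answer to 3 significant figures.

U_eff = 0.9179/18.6 + 0.0821/4.82 = 0.04935 + 0.01703 = 0.06638
R_eff = 1/U_eff = 15.06 ft²·°F·h/BTU
Q = 1800 × 31.3 / 15.06 = 3740 BTU/h

3740 BTU/h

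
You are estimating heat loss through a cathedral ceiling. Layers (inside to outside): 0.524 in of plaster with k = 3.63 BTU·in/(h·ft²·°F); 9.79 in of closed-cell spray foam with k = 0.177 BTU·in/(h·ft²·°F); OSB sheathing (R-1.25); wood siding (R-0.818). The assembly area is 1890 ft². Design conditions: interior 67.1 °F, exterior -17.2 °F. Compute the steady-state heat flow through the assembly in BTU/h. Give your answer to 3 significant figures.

0.524/3.63 = 0.1444
9.79/0.177 = 55.31
R_total = 0.1444 + 55.31 + 1.25 + 0.818 = 57.52 ft²·°F·h/BTU
Q = A·ΔT/R = 1890 × (67.1 − (-17.2)) / 57.52 = 2770 BTU/h

2770 BTU/h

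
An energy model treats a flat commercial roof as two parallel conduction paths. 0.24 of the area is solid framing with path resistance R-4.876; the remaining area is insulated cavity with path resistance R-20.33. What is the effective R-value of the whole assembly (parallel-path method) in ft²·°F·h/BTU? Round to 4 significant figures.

11.55 ft²·°F·h/BTU

U_eff = 0.76/20.33 + 0.24/4.876 = 0.037383 + 0.049221 = 0.086604
R_eff = 1/U_eff = 11.547 ft²·°F·h/BTU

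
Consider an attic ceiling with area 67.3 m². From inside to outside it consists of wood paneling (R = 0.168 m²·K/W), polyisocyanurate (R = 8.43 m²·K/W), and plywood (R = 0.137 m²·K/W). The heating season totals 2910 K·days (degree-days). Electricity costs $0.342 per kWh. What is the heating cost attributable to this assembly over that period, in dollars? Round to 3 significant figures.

R_total = 0.168 + 8.43 + 0.137 = 8.735 m²·K/W
E = A × HDD × 24 / R / 1000 = 67.3 × 2910 × 24 / 8.735 / 1000 = 538.1 kWh
Cost = 538.1 × 0.342 = $184

184 dollars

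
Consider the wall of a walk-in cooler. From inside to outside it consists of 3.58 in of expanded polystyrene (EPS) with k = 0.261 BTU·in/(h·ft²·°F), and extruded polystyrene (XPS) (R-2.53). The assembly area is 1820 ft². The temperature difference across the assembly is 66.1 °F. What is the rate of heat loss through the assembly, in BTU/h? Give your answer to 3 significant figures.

3.58/0.261 = 13.72
R_total = 13.72 + 2.53 = 16.25 ft²·°F·h/BTU
Q = A·ΔT/R = 1820 × 66.1 / 16.25 = 7405 BTU/h

7400 BTU/h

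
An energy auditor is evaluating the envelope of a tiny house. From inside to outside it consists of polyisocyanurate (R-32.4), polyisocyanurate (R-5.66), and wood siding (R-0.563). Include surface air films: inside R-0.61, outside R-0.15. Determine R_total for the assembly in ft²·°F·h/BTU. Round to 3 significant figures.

R_total = 0.61 + 32.4 + 5.66 + 0.563 + 0.15 = 39.38 ft²·°F·h/BTU

39.4 ft²·°F·h/BTU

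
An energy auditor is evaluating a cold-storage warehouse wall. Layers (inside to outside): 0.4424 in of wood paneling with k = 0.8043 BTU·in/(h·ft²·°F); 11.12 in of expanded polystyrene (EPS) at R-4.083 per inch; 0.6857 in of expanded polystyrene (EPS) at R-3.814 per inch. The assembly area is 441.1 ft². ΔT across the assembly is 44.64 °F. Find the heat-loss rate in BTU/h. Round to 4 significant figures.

405.4 BTU/h

0.4424/0.8043 = 0.55004
11.12 × 4.083 = 45.403
0.6857 × 3.814 = 2.6153
R_total = 0.55004 + 45.403 + 2.6153 = 48.568 ft²·°F·h/BTU
Q = A·ΔT/R = 441.1 × 44.64 / 48.568 = 405.42 BTU/h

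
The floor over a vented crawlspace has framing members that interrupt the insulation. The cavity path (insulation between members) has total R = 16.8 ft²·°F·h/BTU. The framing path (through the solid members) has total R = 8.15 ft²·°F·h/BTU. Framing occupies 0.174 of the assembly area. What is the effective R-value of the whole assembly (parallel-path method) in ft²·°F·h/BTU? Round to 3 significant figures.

U_eff = 0.826/16.8 + 0.174/8.15 = 0.04917 + 0.02135 = 0.07052
R_eff = 1/U_eff = 14.18 ft²·°F·h/BTU

14.2 ft²·°F·h/BTU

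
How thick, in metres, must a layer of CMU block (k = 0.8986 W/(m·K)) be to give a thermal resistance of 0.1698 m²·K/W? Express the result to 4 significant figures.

0.1526 m

L = R·k = 0.1698 × 0.8986 = 0.15258 m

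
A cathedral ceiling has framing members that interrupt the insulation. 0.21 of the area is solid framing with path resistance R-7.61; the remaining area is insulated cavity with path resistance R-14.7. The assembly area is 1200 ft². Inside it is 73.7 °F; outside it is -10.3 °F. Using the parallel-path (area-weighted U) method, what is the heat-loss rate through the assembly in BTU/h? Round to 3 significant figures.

8200 BTU/h

U_eff = 0.79/14.7 + 0.21/7.61 = 0.05374 + 0.0276 = 0.08134
R_eff = 1/U_eff = 12.29 ft²·°F·h/BTU
Q = 1200 × (73.7 − (-10.3)) / 12.29 = 8199 BTU/h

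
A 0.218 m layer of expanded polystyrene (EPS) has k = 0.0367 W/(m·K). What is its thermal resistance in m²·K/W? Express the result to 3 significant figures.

5.94 m²·K/W

R = L/k = 0.218/0.0367 = 5.94 m²·K/W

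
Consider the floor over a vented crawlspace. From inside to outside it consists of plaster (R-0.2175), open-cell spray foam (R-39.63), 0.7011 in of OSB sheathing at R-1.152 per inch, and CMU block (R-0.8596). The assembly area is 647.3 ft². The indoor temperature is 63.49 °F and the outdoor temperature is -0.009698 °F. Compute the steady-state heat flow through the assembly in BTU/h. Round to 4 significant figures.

0.7011 × 1.152 = 0.80767
R_total = 0.2175 + 39.63 + 0.80767 + 0.8596 = 41.515 ft²·°F·h/BTU
Q = A·ΔT/R = 647.3 × (63.49 − (-0.009698)) / 41.515 = 990.09 BTU/h

990.1 BTU/h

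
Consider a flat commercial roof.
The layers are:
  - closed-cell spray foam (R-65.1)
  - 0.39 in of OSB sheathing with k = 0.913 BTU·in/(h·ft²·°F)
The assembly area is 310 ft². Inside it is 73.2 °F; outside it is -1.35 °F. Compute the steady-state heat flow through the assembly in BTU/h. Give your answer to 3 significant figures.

0.39/0.913 = 0.4272
R_total = 65.1 + 0.4272 = 65.53 ft²·°F·h/BTU
Q = A·ΔT/R = 310 × (73.2 − (-1.35)) / 65.53 = 352.7 BTU/h

353 BTU/h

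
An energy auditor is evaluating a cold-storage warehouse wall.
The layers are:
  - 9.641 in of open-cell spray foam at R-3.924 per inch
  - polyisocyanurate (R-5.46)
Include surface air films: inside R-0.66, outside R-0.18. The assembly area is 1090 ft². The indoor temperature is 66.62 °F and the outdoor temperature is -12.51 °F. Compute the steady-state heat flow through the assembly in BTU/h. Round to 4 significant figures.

1954 BTU/h

9.641 × 3.924 = 37.831
R_total = 0.66 + 37.831 + 5.46 + 0.18 = 44.131 ft²·°F·h/BTU
Q = A·ΔT/R = 1090 × (66.62 − (-12.51)) / 44.131 = 1954.4 BTU/h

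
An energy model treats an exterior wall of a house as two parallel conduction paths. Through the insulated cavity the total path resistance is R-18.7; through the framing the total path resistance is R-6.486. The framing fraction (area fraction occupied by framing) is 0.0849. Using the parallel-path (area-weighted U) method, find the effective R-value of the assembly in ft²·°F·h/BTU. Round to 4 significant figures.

U_eff = 0.9151/18.7 + 0.0849/6.486 = 0.048936 + 0.01309 = 0.062026
R_eff = 1/U_eff = 16.122 ft²·°F·h/BTU

16.12 ft²·°F·h/BTU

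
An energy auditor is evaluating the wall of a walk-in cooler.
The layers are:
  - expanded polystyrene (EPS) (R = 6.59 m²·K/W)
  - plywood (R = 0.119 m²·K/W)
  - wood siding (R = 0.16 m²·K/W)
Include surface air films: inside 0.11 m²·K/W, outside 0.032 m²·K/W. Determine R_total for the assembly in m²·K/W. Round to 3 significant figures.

7.01 m²·K/W

R_total = 0.11 + 6.59 + 0.119 + 0.16 + 0.032 = 7.011 m²·K/W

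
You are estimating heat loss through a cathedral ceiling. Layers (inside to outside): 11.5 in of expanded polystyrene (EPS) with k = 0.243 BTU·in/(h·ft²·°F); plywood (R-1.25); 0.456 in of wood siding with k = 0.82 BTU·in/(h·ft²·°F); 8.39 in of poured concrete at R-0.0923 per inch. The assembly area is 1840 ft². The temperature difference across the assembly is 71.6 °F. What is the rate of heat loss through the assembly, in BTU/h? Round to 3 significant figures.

11.5/0.243 = 47.33
0.456/0.82 = 0.5561
8.39 × 0.0923 = 0.7744
R_total = 47.33 + 1.25 + 0.5561 + 0.7744 = 49.91 ft²·°F·h/BTU
Q = A·ΔT/R = 1840 × 71.6 / 49.91 = 2640 BTU/h

2640 BTU/h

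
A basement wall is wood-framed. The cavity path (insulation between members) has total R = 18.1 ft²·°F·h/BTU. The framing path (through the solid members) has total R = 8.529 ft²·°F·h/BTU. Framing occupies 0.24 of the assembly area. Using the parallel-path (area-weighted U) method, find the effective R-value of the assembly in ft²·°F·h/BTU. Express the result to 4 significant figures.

U_eff = 0.76/18.1 + 0.24/8.529 = 0.041989 + 0.028139 = 0.070128
R_eff = 1/U_eff = 14.26 ft²·°F·h/BTU

14.26 ft²·°F·h/BTU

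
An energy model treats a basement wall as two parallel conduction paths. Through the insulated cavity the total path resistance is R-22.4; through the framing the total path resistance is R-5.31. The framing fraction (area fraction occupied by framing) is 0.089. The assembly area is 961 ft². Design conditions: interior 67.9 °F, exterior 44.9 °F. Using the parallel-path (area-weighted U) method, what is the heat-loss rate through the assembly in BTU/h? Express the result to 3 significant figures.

1270 BTU/h

U_eff = 0.911/22.4 + 0.089/5.31 = 0.04067 + 0.01676 = 0.05743
R_eff = 1/U_eff = 17.41 ft²·°F·h/BTU
Q = 961 × (67.9 − 44.9) / 17.41 = 1269 BTU/h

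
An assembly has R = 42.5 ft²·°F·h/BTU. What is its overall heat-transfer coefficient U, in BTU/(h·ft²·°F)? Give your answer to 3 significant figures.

U = 1/R = 1/42.5 = 0.02353

0.0235 BTU/(h·ft²·°F)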